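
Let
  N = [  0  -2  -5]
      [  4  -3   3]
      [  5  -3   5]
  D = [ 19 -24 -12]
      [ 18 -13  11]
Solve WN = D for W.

N is on the right of W, so right-multiply by N⁻¹: W = DN⁻¹.
det N = -5; the adjugate gives N⁻¹ = [[6/5, -5, 21/5], [1, -5, 4], [-3/5, 2, -8/5]].
W = DN⁻¹ = [[19, -24, -12], [18, -13, 11]] · [[6/5, -5, 21/5], [1, -5, 4], [-3/5, 2, -8/5]] = [[6, 1, 3], [2, -3, 6]].

W = [[6, 1, 3], [2, -3, 6]]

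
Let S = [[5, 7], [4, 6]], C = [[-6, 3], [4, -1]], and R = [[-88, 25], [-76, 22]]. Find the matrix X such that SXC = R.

X = [[-1, -1], [1, -2]]

Isolating X: multiply by S⁻¹ from the left and C⁻¹ from the right, so X = S⁻¹RC⁻¹.
det S = 2, so S⁻¹ = [[3, -7/2], [-2, 5/2]].
det C = -6; the adjugate gives C⁻¹ = [[1/6, 1/2], [2/3, 1]].
S⁻¹R = [[2, -2], [-14, 5]].
X = (S⁻¹R)C⁻¹ = [[-1, -1], [1, -2]].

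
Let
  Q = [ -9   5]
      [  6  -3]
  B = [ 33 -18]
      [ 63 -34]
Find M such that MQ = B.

M = [[-3, 1], [-5, 3]]

Q is on the right of M, so right-multiply by Q⁻¹: M = BQ⁻¹.
det Q = -3; the adjugate gives Q⁻¹ = [[1, 5/3], [2, 3]].
M = BQ⁻¹ = [[33, -18], [63, -34]] · [[1, 5/3], [2, 3]] = [[-3, 1], [-5, 3]].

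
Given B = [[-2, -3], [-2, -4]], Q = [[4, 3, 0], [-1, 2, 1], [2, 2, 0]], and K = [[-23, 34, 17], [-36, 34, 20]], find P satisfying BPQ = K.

P = B⁻¹KQ⁻¹ (apply B⁻¹ on the left and Q⁻¹ on the right).
det B = 2; the adjugate gives B⁻¹ = [[-2, 3/2], [1, -1]].
det Q = -2; the adjugate gives Q⁻¹ = [[1, 0, -3/2], [-1, 0, 2], [3, 1, -11/2]].
B⁻¹K = [[-8, -17, -4], [13, 0, -3]].
P = (B⁻¹K)Q⁻¹ = [[-3, -4, 0], [4, -3, -3]].

P = [[-3, -4, 0], [4, -3, -3]]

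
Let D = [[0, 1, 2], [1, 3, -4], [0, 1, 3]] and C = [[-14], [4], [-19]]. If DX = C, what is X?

X = [[-4], [-4], [-5]]

Left-multiplying both sides by D⁻¹ gives X = D⁻¹C.
det D = -1, so D⁻¹ = [[-13, 1, 10], [3, 0, -2], [-1, 0, 1]].
X = D⁻¹C = [[-13, 1, 10], [3, 0, -2], [-1, 0, 1]] · [[-14], [4], [-19]] = [[-4], [-4], [-5]].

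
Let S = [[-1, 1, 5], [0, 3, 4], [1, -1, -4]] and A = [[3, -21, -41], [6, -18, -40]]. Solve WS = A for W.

W = [[-5, -6, -2], [0, -4, 6]]

S is on the right of W, so right-multiply by S⁻¹: W = AS⁻¹.
det S = -3, so S⁻¹ = [[8/3, 1/3, 11/3], [-4/3, 1/3, -4/3], [1, 0, 1]].
W = AS⁻¹ = [[3, -21, -41], [6, -18, -40]] · [[8/3, 1/3, 11/3], [-4/3, 1/3, -4/3], [1, 0, 1]] = [[-5, -6, -2], [0, -4, 6]].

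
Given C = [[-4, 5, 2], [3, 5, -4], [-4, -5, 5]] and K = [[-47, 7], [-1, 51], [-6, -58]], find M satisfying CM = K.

M = [[4, 2], [-5, 5], [-3, -5]]

Since C multiplies M on the left, M = C⁻¹K.
det C = -5; the adjugate gives C⁻¹ = [[-1, 7, 6], [-1/5, 12/5, 2], [-1, 8, 7]].
M = C⁻¹K = [[-1, 7, 6], [-1/5, 12/5, 2], [-1, 8, 7]] · [[-47, 7], [-1, 51], [-6, -58]] = [[4, 2], [-5, 5], [-3, -5]].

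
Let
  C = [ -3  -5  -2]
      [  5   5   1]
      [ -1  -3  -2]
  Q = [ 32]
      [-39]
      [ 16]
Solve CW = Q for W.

W = [[-3], [-5], [1]]

Left-multiplying both sides by C⁻¹ gives W = C⁻¹Q.
C has determinant -4; C⁻¹ = [[7/4, 1, -5/4], [-9/4, -1, 7/4], [5/2, 1, -5/2]].
W = C⁻¹Q = [[7/4, 1, -5/4], [-9/4, -1, 7/4], [5/2, 1, -5/2]] · [[32], [-39], [16]] = [[-3], [-5], [1]].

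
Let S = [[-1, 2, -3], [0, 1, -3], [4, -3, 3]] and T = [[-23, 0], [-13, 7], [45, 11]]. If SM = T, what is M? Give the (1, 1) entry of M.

6

S is on the left of M, so left-multiply by S⁻¹: M = S⁻¹T.
S has determinant -6; S⁻¹ = [[1, -1/2, 1/2], [2, -3/2, 1/2], [2/3, -5/6, 1/6]].
M = S⁻¹T = [[1, -1/2, 1/2], [2, -3/2, 1/2], [2/3, -5/6, 1/6]] · [[-23, 0], [-13, 7], [45, 11]] = [[6, 2], [-4, -5], [3, -4]].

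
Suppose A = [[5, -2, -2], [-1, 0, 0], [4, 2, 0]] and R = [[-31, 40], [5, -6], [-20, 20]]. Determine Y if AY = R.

Y = [[-5, 6], [0, -2], [3, -3]]

Left-multiplying both sides by A⁻¹ gives Y = A⁻¹R.
A has determinant 4; A⁻¹ = [[0, -1, 0], [0, 2, 1/2], [-1/2, -9/2, -1/2]].
Y = A⁻¹R = [[0, -1, 0], [0, 2, 1/2], [-1/2, -9/2, -1/2]] · [[-31, 40], [5, -6], [-20, 20]] = [[-5, 6], [0, -2], [3, -3]].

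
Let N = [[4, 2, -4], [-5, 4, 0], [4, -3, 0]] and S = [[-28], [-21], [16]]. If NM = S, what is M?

Since N multiplies M on the left, M = N⁻¹S.
det N = 4; the adjugate gives N⁻¹ = [[0, 3, 4], [0, 4, 5], [-1/4, 5, 13/2]].
M = N⁻¹S = [[0, 3, 4], [0, 4, 5], [-1/4, 5, 13/2]] · [[-28], [-21], [16]] = [[1], [-4], [6]].

M = [[1], [-4], [6]]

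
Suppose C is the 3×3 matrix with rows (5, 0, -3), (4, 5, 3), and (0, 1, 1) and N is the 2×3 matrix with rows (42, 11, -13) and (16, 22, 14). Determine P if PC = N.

C is on the right of P, so right-multiply by C⁻¹: P = NC⁻¹.
det C = -2, so C⁻¹ = [[-1, 3/2, -15/2], [2, -5/2, 27/2], [-2, 5/2, -25/2]].
P = NC⁻¹ = [[42, 11, -13], [16, 22, 14]] · [[-1, 3/2, -15/2], [2, -5/2, 27/2], [-2, 5/2, -25/2]] = [[6, 3, -4], [0, 4, 2]].

P = [[6, 3, -4], [0, 4, 2]]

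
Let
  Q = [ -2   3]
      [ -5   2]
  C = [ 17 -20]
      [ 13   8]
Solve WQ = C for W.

W = [[-6, -1], [6, -5]]

Since Q sits to the right of W, W = CQ⁻¹.
det Q = 11; the adjugate gives Q⁻¹ = [[2/11, -3/11], [5/11, -2/11]].
W = CQ⁻¹ = [[17, -20], [13, 8]] · [[2/11, -3/11], [5/11, -2/11]] = [[-6, -1], [6, -5]].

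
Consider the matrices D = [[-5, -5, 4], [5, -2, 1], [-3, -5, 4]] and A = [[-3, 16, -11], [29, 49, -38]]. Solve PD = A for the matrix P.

P = [[-3, -3, 1], [-6, -2, -3]]

Since D sits to the right of P, P = AD⁻¹.
D has determinant 6; D⁻¹ = [[-1/2, 0, 1/2], [-23/6, -4/3, 25/6], [-31/6, -5/3, 35/6]].
P = AD⁻¹ = [[-3, 16, -11], [29, 49, -38]] · [[-1/2, 0, 1/2], [-23/6, -4/3, 25/6], [-31/6, -5/3, 35/6]] = [[-3, -3, 1], [-6, -2, -3]].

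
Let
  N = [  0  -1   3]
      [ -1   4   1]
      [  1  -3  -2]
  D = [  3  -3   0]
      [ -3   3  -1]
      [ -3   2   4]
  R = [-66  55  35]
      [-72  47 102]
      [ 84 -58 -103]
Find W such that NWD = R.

W = [[-4, 5, -4], [-1, 0, 4], [-1, 3, 5]]

Left-multiply by N⁻¹ and right-multiply by D⁻¹: W = N⁻¹RD⁻¹.
N has determinant -2; N⁻¹ = [[5/2, 11/2, 13/2], [1/2, 3/2, 3/2], [1/2, 1/2, 1/2]].
det D = -3; the adjugate gives D⁻¹ = [[-14/3, -4, -1], [-5, -4, -1], [-1, -1, 0]].
N⁻¹R = [[-15, 19, -21], [-15, 11, 16], [-27, 22, 17]].
W = (N⁻¹R)D⁻¹ = [[-4, 5, -4], [-1, 0, 4], [-1, 3, 5]].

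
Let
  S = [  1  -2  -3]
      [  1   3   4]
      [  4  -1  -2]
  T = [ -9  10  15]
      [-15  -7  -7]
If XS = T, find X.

X = [[3, 4, -4], [-5, -6, -1]]

Right-multiplying both sides by S⁻¹ gives X = TS⁻¹.
S has determinant 1; S⁻¹ = [[-2, -1, 1], [18, 10, -7], [-13, -7, 5]].
X = TS⁻¹ = [[-9, 10, 15], [-15, -7, -7]] · [[-2, -1, 1], [18, 10, -7], [-13, -7, 5]] = [[3, 4, -4], [-5, -6, -1]].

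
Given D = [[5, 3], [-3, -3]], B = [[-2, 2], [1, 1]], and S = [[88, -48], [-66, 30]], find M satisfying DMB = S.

M = [[-5, 1], [-3, 5]]

Isolating M: multiply by D⁻¹ from the left and B⁻¹ from the right, so M = D⁻¹SB⁻¹.
det D = -6, so D⁻¹ = [[1/2, 1/2], [-1/2, -5/6]].
det B = -4, so B⁻¹ = [[-1/4, 1/2], [1/4, 1/2]].
D⁻¹S = [[11, -9], [11, -1]].
M = (D⁻¹S)B⁻¹ = [[-5, 1], [-3, 5]].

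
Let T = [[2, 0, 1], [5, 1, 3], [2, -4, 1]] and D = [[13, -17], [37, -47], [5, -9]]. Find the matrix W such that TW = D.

T is on the left of W, so left-multiply by T⁻¹: W = T⁻¹D.
det T = 4, so T⁻¹ = [[13/4, -1, -1/4], [1/4, 0, -1/4], [-11/2, 2, 1/2]].
W = T⁻¹D = [[13/4, -1, -1/4], [1/4, 0, -1/4], [-11/2, 2, 1/2]] · [[13, -17], [37, -47], [5, -9]] = [[4, -6], [2, -2], [5, -5]].

W = [[4, -6], [2, -2], [5, -5]]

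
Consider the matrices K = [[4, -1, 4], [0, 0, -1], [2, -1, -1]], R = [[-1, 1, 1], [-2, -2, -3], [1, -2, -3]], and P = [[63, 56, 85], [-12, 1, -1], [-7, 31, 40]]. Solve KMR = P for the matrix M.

Left-multiply by K⁻¹ and right-multiply by R⁻¹: M = K⁻¹PR⁻¹.
det K = -2; the adjugate gives K⁻¹ = [[1/2, 5/2, -1/2], [1, 6, -2], [0, -1, 0]].
det R = -3, so R⁻¹ = [[0, -1/3, 1/3], [3, -2/3, 5/3], [-2, 1/3, -4/3]].
K⁻¹P = [[5, 15, 20], [5, 0, -1], [12, -1, 1]].
M = (K⁻¹P)R⁻¹ = [[5, -5, 0], [2, -2, 3], [-5, -3, 1]].

M = [[5, -5, 0], [2, -2, 3], [-5, -3, 1]]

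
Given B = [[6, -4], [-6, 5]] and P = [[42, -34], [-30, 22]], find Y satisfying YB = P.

B is on the right of Y, so right-multiply by B⁻¹: Y = PB⁻¹.
det B = 6, so B⁻¹ = [[5/6, 2/3], [1, 1]].
Y = PB⁻¹ = [[42, -34], [-30, 22]] · [[5/6, 2/3], [1, 1]] = [[1, -6], [-3, 2]].

Y = [[1, -6], [-3, 2]]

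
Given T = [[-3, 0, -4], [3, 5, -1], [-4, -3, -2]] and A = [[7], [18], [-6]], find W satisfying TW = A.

W = [[-1], [4], [-1]]

Left-multiplying both sides by T⁻¹ gives W = T⁻¹A.
det T = -5; the adjugate gives T⁻¹ = [[13/5, -12/5, -4], [-2, 2, 3], [-11/5, 9/5, 3]].
W = T⁻¹A = [[13/5, -12/5, -4], [-2, 2, 3], [-11/5, 9/5, 3]] · [[7], [18], [-6]] = [[-1], [4], [-1]].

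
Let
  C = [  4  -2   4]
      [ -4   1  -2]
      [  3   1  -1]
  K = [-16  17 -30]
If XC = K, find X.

C is on the right of X, so right-multiply by C⁻¹: X = KC⁻¹.
C has determinant -4; C⁻¹ = [[-1/4, -1/2, 0], [5/2, 4, 2], [7/4, 5/2, 1]].
X = KC⁻¹ = [[-16, 17, -30]] · [[-1/4, -1/2, 0], [5/2, 4, 2], [7/4, 5/2, 1]] = [[-6, 1, 4]].

X = [[-6, 1, 4]]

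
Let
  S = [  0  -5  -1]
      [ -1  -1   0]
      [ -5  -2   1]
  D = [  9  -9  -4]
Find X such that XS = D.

X = [[3, -4, -1]]

Right-multiplying both sides by S⁻¹ gives X = DS⁻¹.
S has determinant -2; S⁻¹ = [[1/2, -7/2, 1/2], [-1/2, 5/2, -1/2], [3/2, -25/2, 5/2]].
X = DS⁻¹ = [[9, -9, -4]] · [[1/2, -7/2, 1/2], [-1/2, 5/2, -1/2], [3/2, -25/2, 5/2]] = [[3, -4, -1]].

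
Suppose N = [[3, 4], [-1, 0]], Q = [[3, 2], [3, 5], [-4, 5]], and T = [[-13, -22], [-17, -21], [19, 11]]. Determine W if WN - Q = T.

WN = T + Q = [[-10, -20], [-14, -16], [15, 16]].
Right-multiplying both sides by N⁻¹ gives W = (T + Q)N⁻¹.
det N = 4, so N⁻¹ = [[0, -1], [1/4, 3/4]].
W = (T + Q)N⁻¹ = [[-5, -5], [-4, 2], [4, -3]].

W = [[-5, -5], [-4, 2], [4, -3]]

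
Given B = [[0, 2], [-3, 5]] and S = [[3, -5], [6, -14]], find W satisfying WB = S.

B is on the right of W, so right-multiply by B⁻¹: W = SB⁻¹.
det B = 6; the adjugate gives B⁻¹ = [[5/6, -1/3], [1/2, 0]].
W = SB⁻¹ = [[3, -5], [6, -14]] · [[5/6, -1/3], [1/2, 0]] = [[0, -1], [-2, -2]].

W = [[0, -1], [-2, -2]]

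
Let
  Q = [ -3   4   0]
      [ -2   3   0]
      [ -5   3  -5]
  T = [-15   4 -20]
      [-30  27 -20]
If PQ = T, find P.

Q is on the right of P, so right-multiply by Q⁻¹: P = TQ⁻¹.
det Q = 5, so Q⁻¹ = [[-3, 4, 0], [-2, 3, 0], [9/5, -11/5, -1/5]].
P = TQ⁻¹ = [[-15, 4, -20], [-30, 27, -20]] · [[-3, 4, 0], [-2, 3, 0], [9/5, -11/5, -1/5]] = [[1, -4, 4], [0, 5, 4]].

P = [[1, -4, 4], [0, 5, 4]]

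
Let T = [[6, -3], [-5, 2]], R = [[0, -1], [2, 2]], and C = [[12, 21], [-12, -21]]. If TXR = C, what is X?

X = [[-3, 2], [-3, 2]]

Isolating X: multiply by T⁻¹ from the left and R⁻¹ from the right, so X = T⁻¹CR⁻¹.
det T = -3; the adjugate gives T⁻¹ = [[-2/3, -1], [-5/3, -2]].
det R = 2; the adjugate gives R⁻¹ = [[1, 1/2], [-1, 0]].
T⁻¹C = [[4, 7], [4, 7]].
X = (T⁻¹C)R⁻¹ = [[-3, 2], [-3, 2]].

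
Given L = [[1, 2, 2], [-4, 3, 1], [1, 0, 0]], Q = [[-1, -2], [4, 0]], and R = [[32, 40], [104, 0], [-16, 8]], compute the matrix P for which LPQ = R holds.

P = [[-4, -5], [-4, 1], [-4, 3]]

P = L⁻¹RQ⁻¹ (apply L⁻¹ on the left and Q⁻¹ on the right).
L has determinant -4; L⁻¹ = [[0, 0, 1], [-1/4, 1/2, 9/4], [3/4, -1/2, -11/4]].
det Q = 8, so Q⁻¹ = [[0, 1/4], [-1/2, -1/8]].
L⁻¹R = [[-16, 8], [8, 8], [16, 8]].
P = (L⁻¹R)Q⁻¹ = [[-4, -5], [-4, 1], [-4, 3]].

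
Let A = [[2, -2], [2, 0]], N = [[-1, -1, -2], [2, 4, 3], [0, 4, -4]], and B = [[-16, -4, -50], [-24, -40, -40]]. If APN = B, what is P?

P = [[4, -4, 0], [2, -1, -3]]

P = A⁻¹BN⁻¹ (apply A⁻¹ on the left and N⁻¹ on the right).
det A = 4; the adjugate gives A⁻¹ = [[0, 1/2], [-1/2, 1/2]].
det N = 4; the adjugate gives N⁻¹ = [[-7, -3, 5/4], [2, 1, -1/4], [2, 1, -1/2]].
A⁻¹B = [[-12, -20, -20], [-4, -18, 5]].
P = (A⁻¹B)N⁻¹ = [[4, -4, 0], [2, -1, -3]].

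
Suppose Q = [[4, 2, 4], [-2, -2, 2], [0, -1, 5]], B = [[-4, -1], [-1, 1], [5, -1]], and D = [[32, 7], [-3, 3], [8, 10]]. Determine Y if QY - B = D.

Y = [[3, -1], [2, 1], [3, 2]]

QY = D + B = [[28, 6], [-4, 4], [13, 9]].
Since Q multiplies Y on the left, Y = Q⁻¹(D + B).
det Q = -4, so Q⁻¹ = [[2, 7/2, -3], [-5/2, -5, 4], [-1/2, -1, 1]].
Y = Q⁻¹(D + B) = [[3, -1], [2, 1], [3, 2]].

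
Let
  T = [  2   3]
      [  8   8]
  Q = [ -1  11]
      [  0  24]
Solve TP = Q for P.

Since T multiplies P on the left, P = T⁻¹Q.
det T = -8, so T⁻¹ = [[-1, 3/8], [1, -1/4]].
P = T⁻¹Q = [[-1, 3/8], [1, -1/4]] · [[-1, 11], [0, 24]] = [[1, -2], [-1, 5]].

P = [[1, -2], [-1, 5]]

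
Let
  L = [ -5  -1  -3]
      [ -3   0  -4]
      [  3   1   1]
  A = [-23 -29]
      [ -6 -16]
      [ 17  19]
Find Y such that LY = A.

Left-multiplying both sides by L⁻¹ gives Y = L⁻¹A.
det L = -2, so L⁻¹ = [[-2, 1, -2], [9/2, -2, 11/2], [3/2, -1, 3/2]].
Y = L⁻¹A = [[-2, 1, -2], [9/2, -2, 11/2], [3/2, -1, 3/2]] · [[-23, -29], [-6, -16], [17, 19]] = [[6, 4], [2, 6], [-3, 1]].

Y = [[6, 4], [2, 6], [-3, 1]]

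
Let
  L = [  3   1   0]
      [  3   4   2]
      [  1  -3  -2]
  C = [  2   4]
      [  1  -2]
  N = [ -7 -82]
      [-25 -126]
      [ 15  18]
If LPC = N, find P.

P = [[-4, 5], [0, 2], [-5, -2]]

Isolating P: multiply by L⁻¹ from the left and C⁻¹ from the right, so P = L⁻¹NC⁻¹.
det L = 2; the adjugate gives L⁻¹ = [[-1, 1, 1], [4, -3, -3], [-13/2, 5, 9/2]].
det C = -8; the adjugate gives C⁻¹ = [[1/4, 1/2], [1/8, -1/4]].
L⁻¹N = [[-3, -26], [2, -4], [-12, -16]].
P = (L⁻¹N)C⁻¹ = [[-4, 5], [0, 2], [-5, -2]].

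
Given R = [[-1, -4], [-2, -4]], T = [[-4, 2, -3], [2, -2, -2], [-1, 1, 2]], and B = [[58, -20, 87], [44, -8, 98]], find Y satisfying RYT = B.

Y = [[-1, 3, -4], [5, 0, -2]]

Left-multiply by R⁻¹ and right-multiply by T⁻¹: Y = R⁻¹BT⁻¹.
R has determinant -4; R⁻¹ = [[1, -1], [-1/2, 1/4]].
T has determinant 4; T⁻¹ = [[-1/2, -7/4, -5/2], [-1/2, -11/4, -7/2], [0, 1/2, 1]].
R⁻¹B = [[14, -12, -11], [-18, 8, -19]].
Y = (R⁻¹B)T⁻¹ = [[-1, 3, -4], [5, 0, -2]].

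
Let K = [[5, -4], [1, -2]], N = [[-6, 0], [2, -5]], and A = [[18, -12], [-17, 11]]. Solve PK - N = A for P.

P = [[2, 2], [-4, 5]]

PK = A + N = [[12, -12], [-15, 6]].
Right-multiplying both sides by K⁻¹ gives P = (A + N)K⁻¹.
det K = -6, so K⁻¹ = [[1/3, -2/3], [1/6, -5/6]].
P = (A + N)K⁻¹ = [[2, 2], [-4, 5]].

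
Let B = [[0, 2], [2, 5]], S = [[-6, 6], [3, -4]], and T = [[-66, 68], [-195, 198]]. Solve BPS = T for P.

Left-multiply by B⁻¹ and right-multiply by S⁻¹: P = B⁻¹TS⁻¹.
det B = -4, so B⁻¹ = [[-5/4, 1/2], [1/2, 0]].
S has determinant 6; S⁻¹ = [[-2/3, -1], [-1/2, -1]].
B⁻¹T = [[-15, 14], [-33, 34]].
P = (B⁻¹T)S⁻¹ = [[3, 1], [5, -1]].

P = [[3, 1], [5, -1]]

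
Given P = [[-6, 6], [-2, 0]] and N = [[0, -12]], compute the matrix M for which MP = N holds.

P is on the right of M, so right-multiply by P⁻¹: M = NP⁻¹.
det P = 12, so P⁻¹ = [[0, -1/2], [1/6, -1/2]].
M = NP⁻¹ = [[0, -12]] · [[0, -1/2], [1/6, -1/2]] = [[-2, 6]].

M = [[-2, 6]]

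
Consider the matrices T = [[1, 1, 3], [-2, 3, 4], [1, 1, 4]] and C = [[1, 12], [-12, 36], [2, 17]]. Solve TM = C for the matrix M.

M = [[2, -5], [-4, 2], [1, 5]]

Left-multiplying both sides by T⁻¹ gives M = T⁻¹C.
det T = 5, so T⁻¹ = [[8/5, -1/5, -1], [12/5, 1/5, -2], [-1, 0, 1]].
M = T⁻¹C = [[8/5, -1/5, -1], [12/5, 1/5, -2], [-1, 0, 1]] · [[1, 12], [-12, 36], [2, 17]] = [[2, -5], [-4, 2], [1, 5]].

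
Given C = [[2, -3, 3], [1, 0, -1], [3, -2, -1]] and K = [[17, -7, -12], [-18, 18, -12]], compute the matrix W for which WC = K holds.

Right-multiplying both sides by C⁻¹ gives W = KC⁻¹.
C has determinant -4; C⁻¹ = [[1/2, 9/4, -3/4], [1/2, 11/4, -5/4], [1/2, 5/4, -3/4]].
W = KC⁻¹ = [[17, -7, -12], [-18, 18, -12]] · [[1/2, 9/4, -3/4], [1/2, 11/4, -5/4], [1/2, 5/4, -3/4]] = [[-1, 4, 5], [-6, -6, 0]].

W = [[-1, 4, 5], [-6, -6, 0]]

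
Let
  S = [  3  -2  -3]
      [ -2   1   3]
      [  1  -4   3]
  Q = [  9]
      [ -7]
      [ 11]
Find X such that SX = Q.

X = [[-4], [-6], [-3]]

Left-multiplying both sides by S⁻¹ gives X = S⁻¹Q.
S has determinant 6; S⁻¹ = [[5/2, 3, -1/2], [3/2, 2, -1/2], [7/6, 5/3, -1/6]].
X = S⁻¹Q = [[5/2, 3, -1/2], [3/2, 2, -1/2], [7/6, 5/3, -1/6]] · [[9], [-7], [11]] = [[-4], [-6], [-3]].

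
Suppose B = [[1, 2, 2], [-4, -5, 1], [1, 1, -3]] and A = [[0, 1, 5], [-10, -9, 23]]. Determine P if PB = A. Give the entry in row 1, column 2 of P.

0

B is on the right of P, so right-multiply by B⁻¹: P = AB⁻¹.
det B = -6, so B⁻¹ = [[-7/3, -4/3, -2], [11/6, 5/6, 3/2], [-1/6, -1/6, -1/2]].
P = AB⁻¹ = [[0, 1, 5], [-10, -9, 23]] · [[-7/3, -4/3, -2], [11/6, 5/6, 3/2], [-1/6, -1/6, -1/2]] = [[1, 0, -1], [3, 2, -5]].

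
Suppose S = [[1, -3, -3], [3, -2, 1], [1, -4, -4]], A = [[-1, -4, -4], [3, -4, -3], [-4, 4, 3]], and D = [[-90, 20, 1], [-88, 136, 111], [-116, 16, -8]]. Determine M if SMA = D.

M = [[-4, 0, 4], [-3, 1, -5], [-3, -1, 0]]

Isolating M: multiply by S⁻¹ from the left and A⁻¹ from the right, so M = S⁻¹DA⁻¹.
det S = 3; the adjugate gives S⁻¹ = [[4, 0, -3], [13/3, -1/3, -10/3], [-10/3, 1/3, 7/3]].
A has determinant 4; A⁻¹ = [[0, -1, -1], [3/4, -19/4, -15/4], [-1, 5, 4]].
S⁻¹D = [[-12, 32, 28], [26, -12, -6], [0, 16, 15]].
M = (S⁻¹D)A⁻¹ = [[-4, 0, 4], [-3, 1, -5], [-3, -1, 0]].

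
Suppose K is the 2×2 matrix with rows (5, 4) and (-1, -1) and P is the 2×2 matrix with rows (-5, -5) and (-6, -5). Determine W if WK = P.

Right-multiplying both sides by K⁻¹ gives W = PK⁻¹.
det K = -1; the adjugate gives K⁻¹ = [[1, 4], [-1, -5]].
W = PK⁻¹ = [[-5, -5], [-6, -5]] · [[1, 4], [-1, -5]] = [[0, 5], [-1, 1]].

W = [[0, 5], [-1, 1]]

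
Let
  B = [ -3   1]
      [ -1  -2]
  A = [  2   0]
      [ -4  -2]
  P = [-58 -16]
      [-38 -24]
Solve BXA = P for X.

X = B⁻¹PA⁻¹ (apply B⁻¹ on the left and A⁻¹ on the right).
det B = 7, so B⁻¹ = [[-2/7, -1/7], [1/7, -3/7]].
A has determinant -4; A⁻¹ = [[1/2, 0], [-1, -1/2]].
B⁻¹P = [[22, 8], [8, 8]].
X = (B⁻¹P)A⁻¹ = [[3, -4], [-4, -4]].

X = [[3, -4], [-4, -4]]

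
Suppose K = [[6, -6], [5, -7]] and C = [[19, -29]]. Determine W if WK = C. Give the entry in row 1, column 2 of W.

Since K sits to the right of W, W = CK⁻¹.
det K = -12; the adjugate gives K⁻¹ = [[7/12, -1/2], [5/12, -1/2]].
W = CK⁻¹ = [[19, -29]] · [[7/12, -1/2], [5/12, -1/2]] = [[-1, 5]].

5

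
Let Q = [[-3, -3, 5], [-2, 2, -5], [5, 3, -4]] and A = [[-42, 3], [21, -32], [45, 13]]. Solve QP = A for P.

P = [[3, 5], [6, 4], [-3, 6]]

Left-multiplying both sides by Q⁻¹ gives P = Q⁻¹A.
Q has determinant -2; Q⁻¹ = [[-7/2, -3/2, -5/2], [33/2, 13/2, 25/2], [8, 3, 6]].
P = Q⁻¹A = [[-7/2, -3/2, -5/2], [33/2, 13/2, 25/2], [8, 3, 6]] · [[-42, 3], [21, -32], [45, 13]] = [[3, 5], [6, 4], [-3, 6]].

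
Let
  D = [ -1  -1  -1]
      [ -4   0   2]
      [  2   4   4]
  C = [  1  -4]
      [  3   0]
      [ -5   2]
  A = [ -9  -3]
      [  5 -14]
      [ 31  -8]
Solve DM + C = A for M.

DM = A − C = [[-10, 1], [2, -14], [36, -10]].
Left-multiplying both sides by D⁻¹ gives M = D⁻¹(A − C).
det D = 4, so D⁻¹ = [[-2, 0, -1/2], [5, -1/2, 3/2], [-4, 1/2, -1]].
M = D⁻¹(A − C) = [[2, 3], [3, -3], [5, -1]].

M = [[2, 3], [3, -3], [5, -1]]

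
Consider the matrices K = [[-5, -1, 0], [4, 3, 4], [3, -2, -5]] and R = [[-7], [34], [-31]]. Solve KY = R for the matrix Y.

K is on the left of Y, so left-multiply by K⁻¹: Y = K⁻¹R.
det K = 3; the adjugate gives K⁻¹ = [[-7/3, -5/3, -4/3], [32/3, 25/3, 20/3], [-17/3, -13/3, -11/3]].
Y = K⁻¹R = [[-7/3, -5/3, -4/3], [32/3, 25/3, 20/3], [-17/3, -13/3, -11/3]] · [[-7], [34], [-31]] = [[1], [2], [6]].

Y = [[1], [2], [6]]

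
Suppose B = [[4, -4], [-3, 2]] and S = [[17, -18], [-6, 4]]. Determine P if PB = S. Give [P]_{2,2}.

2

B is on the right of P, so right-multiply by B⁻¹: P = SB⁻¹.
det B = -4, so B⁻¹ = [[-1/2, -1], [-3/4, -1]].
P = SB⁻¹ = [[17, -18], [-6, 4]] · [[-1/2, -1], [-3/4, -1]] = [[5, 1], [0, 2]].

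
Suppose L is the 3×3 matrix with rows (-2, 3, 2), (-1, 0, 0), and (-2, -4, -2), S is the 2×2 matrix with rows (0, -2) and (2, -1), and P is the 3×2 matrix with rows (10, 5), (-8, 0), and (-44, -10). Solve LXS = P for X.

Isolating X: multiply by L⁻¹ from the left and S⁻¹ from the right, so X = L⁻¹PS⁻¹.
det L = 2; the adjugate gives L⁻¹ = [[0, -1, 0], [-1, 4, -1], [2, -7, 3/2]].
det S = 4; the adjugate gives S⁻¹ = [[-1/4, 1/2], [-1/2, 0]].
L⁻¹P = [[8, 0], [2, 5], [10, -5]].
X = (L⁻¹P)S⁻¹ = [[-2, 4], [-3, 1], [0, 5]].

X = [[-2, 4], [-3, 1], [0, 5]]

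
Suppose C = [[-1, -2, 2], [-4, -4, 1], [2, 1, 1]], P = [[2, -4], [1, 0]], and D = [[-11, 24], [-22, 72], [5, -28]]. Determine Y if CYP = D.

Isolating Y: multiply by C⁻¹ from the left and P⁻¹ from the right, so Y = C⁻¹DP⁻¹.
C has determinant 1; C⁻¹ = [[-5, 4, 6], [6, -5, -7], [4, -3, -4]].
det P = 4; the adjugate gives P⁻¹ = [[0, 1], [-1/4, 1/2]].
C⁻¹D = [[-3, 0], [9, -20], [2, -8]].
Y = (C⁻¹D)P⁻¹ = [[0, -3], [5, -1], [2, -2]].

Y = [[0, -3], [5, -1], [2, -2]]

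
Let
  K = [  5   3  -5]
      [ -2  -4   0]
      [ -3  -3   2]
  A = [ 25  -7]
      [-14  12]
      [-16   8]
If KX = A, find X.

Since K multiplies X on the left, X = K⁻¹A.
det K = 2, so K⁻¹ = [[-4, 9/2, -10], [2, -5/2, 5], [-3, 3, -7]].
X = K⁻¹A = [[-4, 9/2, -10], [2, -5/2, 5], [-3, 3, -7]] · [[25, -7], [-14, 12], [-16, 8]] = [[-3, 2], [5, -4], [-5, 1]].

X = [[-3, 2], [5, -4], [-5, 1]]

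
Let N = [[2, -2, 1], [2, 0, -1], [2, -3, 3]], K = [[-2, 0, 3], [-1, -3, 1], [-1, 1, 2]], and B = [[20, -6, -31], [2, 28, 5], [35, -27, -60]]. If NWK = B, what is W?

W = N⁻¹BK⁻¹ (apply N⁻¹ on the left and K⁻¹ on the right).
det N = 4; the adjugate gives N⁻¹ = [[-3/4, 3/4, 1/2], [-2, 1, 1], [-3/2, 1/2, 1]].
det K = 2, so K⁻¹ = [[-7/2, 3/2, 9/2], [1/2, -1/2, -1/2], [-2, 1, 3]].
N⁻¹B = [[4, 12, -3], [-3, 13, 7], [6, -4, -11]].
W = (N⁻¹B)K⁻¹ = [[-2, -3, 3], [3, -4, 1], [-1, 0, -4]].

W = [[-2, -3, 3], [3, -4, 1], [-1, 0, -4]]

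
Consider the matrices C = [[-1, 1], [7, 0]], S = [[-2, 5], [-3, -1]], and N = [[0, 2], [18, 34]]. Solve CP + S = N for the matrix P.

CP = N − S = [[2, -3], [21, 35]].
C is on the left of P, so left-multiply by C⁻¹: P = C⁻¹(N − S).
C has determinant -7; C⁻¹ = [[0, 1/7], [1, 1/7]].
P = C⁻¹(N − S) = [[3, 5], [5, 2]].

P = [[3, 5], [5, 2]]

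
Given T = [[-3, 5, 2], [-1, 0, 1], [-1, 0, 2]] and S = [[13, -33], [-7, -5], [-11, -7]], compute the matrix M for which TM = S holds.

M = [[3, 3], [6, -4], [-4, -2]]

Left-multiplying both sides by T⁻¹ gives M = T⁻¹S.
det T = 5, so T⁻¹ = [[0, -2, 1], [1/5, -4/5, 1/5], [0, -1, 1]].
M = T⁻¹S = [[0, -2, 1], [1/5, -4/5, 1/5], [0, -1, 1]] · [[13, -33], [-7, -5], [-11, -7]] = [[3, 3], [6, -4], [-4, -2]].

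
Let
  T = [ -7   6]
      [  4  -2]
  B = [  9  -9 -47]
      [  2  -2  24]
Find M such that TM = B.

Since T multiplies M on the left, M = T⁻¹B.
T has determinant -10; T⁻¹ = [[1/5, 3/5], [2/5, 7/10]].
M = T⁻¹B = [[1/5, 3/5], [2/5, 7/10]] · [[9, -9, -47], [2, -2, 24]] = [[3, -3, 5], [5, -5, -2]].

M = [[3, -3, 5], [5, -5, -2]]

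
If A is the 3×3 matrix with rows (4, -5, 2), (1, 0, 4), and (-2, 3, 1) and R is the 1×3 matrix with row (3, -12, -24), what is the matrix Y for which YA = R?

Right-multiplying both sides by A⁻¹ gives Y = RA⁻¹.
det A = 3; the adjugate gives A⁻¹ = [[-4, 11/3, -20/3], [-3, 8/3, -14/3], [1, -2/3, 5/3]].
Y = RA⁻¹ = [[3, -12, -24]] · [[-4, 11/3, -20/3], [-3, 8/3, -14/3], [1, -2/3, 5/3]] = [[0, -5, -4]].

Y = [[0, -5, -4]]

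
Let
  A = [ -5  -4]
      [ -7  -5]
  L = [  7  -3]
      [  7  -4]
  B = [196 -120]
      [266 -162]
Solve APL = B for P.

P = A⁻¹BL⁻¹ (apply A⁻¹ on the left and L⁻¹ on the right).
det A = -3, so A⁻¹ = [[5/3, -4/3], [-7/3, 5/3]].
L has determinant -7; L⁻¹ = [[4/7, -3/7], [1, -1]].
A⁻¹B = [[-28, 16], [-14, 10]].
P = (A⁻¹B)L⁻¹ = [[0, -4], [2, -4]].

P = [[0, -4], [2, -4]]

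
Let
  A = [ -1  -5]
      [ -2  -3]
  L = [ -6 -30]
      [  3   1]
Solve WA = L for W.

Right-multiplying both sides by A⁻¹ gives W = LA⁻¹.
det A = -7, so A⁻¹ = [[3/7, -5/7], [-2/7, 1/7]].
W = LA⁻¹ = [[-6, -30], [3, 1]] · [[3/7, -5/7], [-2/7, 1/7]] = [[6, 0], [1, -2]].

W = [[6, 0], [1, -2]]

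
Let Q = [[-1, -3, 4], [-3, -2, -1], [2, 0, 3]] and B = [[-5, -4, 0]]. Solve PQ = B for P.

Q is on the right of P, so right-multiply by Q⁻¹: P = BQ⁻¹.
det Q = 1, so Q⁻¹ = [[-6, 9, 11], [7, -11, -13], [4, -6, -7]].
P = BQ⁻¹ = [[-5, -4, 0]] · [[-6, 9, 11], [7, -11, -13], [4, -6, -7]] = [[2, -1, -3]].

P = [[2, -1, -3]]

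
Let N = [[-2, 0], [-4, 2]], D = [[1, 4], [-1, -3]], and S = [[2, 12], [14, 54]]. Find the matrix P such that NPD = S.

Left-multiply by N⁻¹ and right-multiply by D⁻¹: P = N⁻¹SD⁻¹.
det N = -4; the adjugate gives N⁻¹ = [[-1/2, 0], [-1, 1/2]].
D has determinant 1; D⁻¹ = [[-3, -4], [1, 1]].
N⁻¹S = [[-1, -6], [5, 15]].
P = (N⁻¹S)D⁻¹ = [[-3, -2], [0, -5]].

P = [[-3, -2], [0, -5]]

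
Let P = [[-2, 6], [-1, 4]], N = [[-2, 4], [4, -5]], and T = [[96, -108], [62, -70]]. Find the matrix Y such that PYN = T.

Y = [[-1, -2], [1, 4]]

Y = P⁻¹TN⁻¹ (apply P⁻¹ on the left and N⁻¹ on the right).
det P = -2, so P⁻¹ = [[-2, 3], [-1/2, 1]].
det N = -6, so N⁻¹ = [[5/6, 2/3], [2/3, 1/3]].
P⁻¹T = [[-6, 6], [14, -16]].
Y = (P⁻¹T)N⁻¹ = [[-1, -2], [1, 4]].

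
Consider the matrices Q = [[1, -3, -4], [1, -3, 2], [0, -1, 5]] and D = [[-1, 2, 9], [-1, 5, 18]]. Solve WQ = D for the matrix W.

W = [[-1, 0, 1], [-5, 4, -2]]

Right-multiplying both sides by Q⁻¹ gives W = DQ⁻¹.
det Q = 6; the adjugate gives Q⁻¹ = [[-13/6, 19/6, -3], [-5/6, 5/6, -1], [-1/6, 1/6, 0]].
W = DQ⁻¹ = [[-1, 2, 9], [-1, 5, 18]] · [[-13/6, 19/6, -3], [-5/6, 5/6, -1], [-1/6, 1/6, 0]] = [[-1, 0, 1], [-5, 4, -2]].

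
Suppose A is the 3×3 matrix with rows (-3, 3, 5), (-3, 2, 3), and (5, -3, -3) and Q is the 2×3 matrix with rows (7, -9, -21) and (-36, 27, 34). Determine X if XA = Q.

Right-multiplying both sides by A⁻¹ gives X = QA⁻¹.
det A = 4; the adjugate gives A⁻¹ = [[3/4, -3/2, -1/4], [3/2, -4, -3/2], [-1/4, 3/2, 3/4]].
X = QA⁻¹ = [[7, -9, -21], [-36, 27, 34]] · [[3/4, -3/2, -1/4], [3/2, -4, -3/2], [-1/4, 3/2, 3/4]] = [[-3, -6, -4], [5, -3, -6]].

X = [[-3, -6, -4], [5, -3, -6]]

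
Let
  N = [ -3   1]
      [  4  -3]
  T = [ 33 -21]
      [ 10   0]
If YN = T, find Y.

Since N sits to the right of Y, Y = TN⁻¹.
N has determinant 5; N⁻¹ = [[-3/5, -1/5], [-4/5, -3/5]].
Y = TN⁻¹ = [[33, -21], [10, 0]] · [[-3/5, -1/5], [-4/5, -3/5]] = [[-3, 6], [-6, -2]].

Y = [[-3, 6], [-6, -2]]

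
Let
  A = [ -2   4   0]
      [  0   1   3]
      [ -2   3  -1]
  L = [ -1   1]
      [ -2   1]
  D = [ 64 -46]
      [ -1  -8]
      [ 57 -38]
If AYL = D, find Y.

Isolating Y: multiply by A⁻¹ from the left and L⁻¹ from the right, so Y = A⁻¹DL⁻¹.
det A = -4, so A⁻¹ = [[5/2, -1, -3], [3/2, -1/2, -3/2], [-1/2, 1/2, 1/2]].
det L = 1, so L⁻¹ = [[1, -1], [2, -1]].
A⁻¹D = [[-10, 7], [11, -8], [-4, 0]].
Y = (A⁻¹D)L⁻¹ = [[4, 3], [-5, -3], [-4, 4]].

Y = [[4, 3], [-5, -3], [-4, 4]]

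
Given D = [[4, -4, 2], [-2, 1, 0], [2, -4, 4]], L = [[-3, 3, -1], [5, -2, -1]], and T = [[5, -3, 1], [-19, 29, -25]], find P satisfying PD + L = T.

P = [[1, -2, 0], [-2, 3, -5]]

PD = T − L = [[8, -6, 2], [-24, 31, -24]].
Since D sits to the right of P, P = (T − L)D⁻¹.
det D = -4, so D⁻¹ = [[-1, -2, 1/2], [-2, -3, 1], [-3/2, -2, 1]].
P = (T − L)D⁻¹ = [[1, -2, 0], [-2, 3, -5]].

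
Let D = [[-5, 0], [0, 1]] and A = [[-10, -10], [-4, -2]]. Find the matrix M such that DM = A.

Left-multiplying both sides by D⁻¹ gives M = D⁻¹A.
det D = -5, so D⁻¹ = [[-1/5, 0], [0, 1]].
M = D⁻¹A = [[-1/5, 0], [0, 1]] · [[-10, -10], [-4, -2]] = [[2, 2], [-4, -2]].

M = [[2, 2], [-4, -2]]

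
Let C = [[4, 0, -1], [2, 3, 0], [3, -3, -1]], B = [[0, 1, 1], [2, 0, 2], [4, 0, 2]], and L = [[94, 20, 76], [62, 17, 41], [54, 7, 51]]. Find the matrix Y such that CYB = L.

Left-multiply by C⁻¹ and right-multiply by B⁻¹: Y = C⁻¹LB⁻¹.
det C = 3; the adjugate gives C⁻¹ = [[-1, 1, 1], [2/3, -1/3, -2/3], [-5, 4, 4]].
B has determinant 4; B⁻¹ = [[0, -1/2, 1/2], [1, -1, 1/2], [0, 1, -1/2]].
C⁻¹L = [[22, 4, 16], [6, 3, 3], [-6, -4, -12]].
Y = (C⁻¹L)B⁻¹ = [[4, 1, 5], [3, -3, 3], [-4, -5, 1]].

Y = [[4, 1, 5], [3, -3, 3], [-4, -5, 1]]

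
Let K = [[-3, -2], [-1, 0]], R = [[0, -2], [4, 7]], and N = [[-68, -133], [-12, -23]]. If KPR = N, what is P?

P = [[-1, 3], [-2, 4]]

Isolating P: multiply by K⁻¹ from the left and R⁻¹ from the right, so P = K⁻¹NR⁻¹.
det K = -2, so K⁻¹ = [[0, -1], [-1/2, 3/2]].
R has determinant 8; R⁻¹ = [[7/8, 1/4], [-1/2, 0]].
K⁻¹N = [[12, 23], [16, 32]].
P = (K⁻¹N)R⁻¹ = [[-1, 3], [-2, 4]].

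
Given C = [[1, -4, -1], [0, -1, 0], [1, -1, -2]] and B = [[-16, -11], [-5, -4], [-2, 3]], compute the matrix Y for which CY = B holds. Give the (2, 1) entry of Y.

Since C multiplies Y on the left, Y = C⁻¹B.
det C = 1; the adjugate gives C⁻¹ = [[2, -7, -1], [0, -1, 0], [1, -3, -1]].
Y = C⁻¹B = [[2, -7, -1], [0, -1, 0], [1, -3, -1]] · [[-16, -11], [-5, -4], [-2, 3]] = [[5, 3], [5, 4], [1, -2]].

5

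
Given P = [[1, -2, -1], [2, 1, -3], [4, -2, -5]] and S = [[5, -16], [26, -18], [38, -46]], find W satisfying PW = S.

Since P multiplies W on the left, W = P⁻¹S.
P has determinant 1; P⁻¹ = [[-11, -8, 7], [-2, -1, 1], [-8, -6, 5]].
W = P⁻¹S = [[-11, -8, 7], [-2, -1, 1], [-8, -6, 5]] · [[5, -16], [26, -18], [38, -46]] = [[3, -2], [2, 4], [-6, 6]].

W = [[3, -2], [2, 4], [-6, 6]]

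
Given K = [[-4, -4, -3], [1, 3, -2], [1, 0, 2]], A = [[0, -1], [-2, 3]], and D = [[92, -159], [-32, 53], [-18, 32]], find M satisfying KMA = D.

M = [[1, 5], [-4, 5], [-3, 2]]

M = K⁻¹DA⁻¹ (apply K⁻¹ on the left and A⁻¹ on the right).
det K = 1, so K⁻¹ = [[6, 8, 17], [-4, -5, -11], [-3, -4, -8]].
det A = -2, so A⁻¹ = [[-3/2, -1/2], [-1, 0]].
K⁻¹D = [[-10, 14], [-10, 19], [-4, 9]].
M = (K⁻¹D)A⁻¹ = [[1, 5], [-4, 5], [-3, 2]].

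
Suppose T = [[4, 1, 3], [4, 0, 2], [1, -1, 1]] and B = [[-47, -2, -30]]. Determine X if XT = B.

X = [[-5, -6, -3]]

Right-multiplying both sides by T⁻¹ gives X = BT⁻¹.
T has determinant -6; T⁻¹ = [[-1/3, 2/3, -1/3], [1/3, -1/6, -2/3], [2/3, -5/6, 2/3]].
X = BT⁻¹ = [[-47, -2, -30]] · [[-1/3, 2/3, -1/3], [1/3, -1/6, -2/3], [2/3, -5/6, 2/3]] = [[-5, -6, -3]].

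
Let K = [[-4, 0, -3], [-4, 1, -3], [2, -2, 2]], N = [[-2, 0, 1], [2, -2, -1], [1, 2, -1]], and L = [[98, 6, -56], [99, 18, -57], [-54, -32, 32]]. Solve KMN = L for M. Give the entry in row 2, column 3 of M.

1

Isolating M: multiply by K⁻¹ from the left and N⁻¹ from the right, so M = K⁻¹LN⁻¹.
det K = -2, so K⁻¹ = [[2, -3, -3/2], [-1, 1, 0], [-3, 4, 2]].
N has determinant -2; N⁻¹ = [[-2, -1, -1], [-1/2, -1/2, 0], [-3, -2, -2]].
K⁻¹L = [[-20, 6, 11], [1, 12, -1], [-6, -10, 4]].
M = (K⁻¹L)N⁻¹ = [[4, -5, -2], [-5, -5, 1], [5, 3, -2]].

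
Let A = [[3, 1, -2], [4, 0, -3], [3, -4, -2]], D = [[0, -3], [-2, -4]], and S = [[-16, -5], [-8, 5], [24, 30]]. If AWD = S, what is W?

W = A⁻¹SD⁻¹ (apply A⁻¹ on the left and D⁻¹ on the right).
det A = -5, so A⁻¹ = [[12/5, -2, 3/5], [1/5, 0, -1/5], [16/5, -3, 4/5]].
D has determinant -6; D⁻¹ = [[2/3, -1/2], [-1/3, 0]].
A⁻¹S = [[-8, -4], [-8, -7], [-8, -7]].
W = (A⁻¹S)D⁻¹ = [[-4, 4], [-3, 4], [-3, 4]].

W = [[-4, 4], [-3, 4], [-3, 4]]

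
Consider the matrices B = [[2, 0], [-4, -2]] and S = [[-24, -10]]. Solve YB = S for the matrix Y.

Right-multiplying both sides by B⁻¹ gives Y = SB⁻¹.
B has determinant -4; B⁻¹ = [[1/2, 0], [-1, -1/2]].
Y = SB⁻¹ = [[-24, -10]] · [[1/2, 0], [-1, -1/2]] = [[-2, 5]].

Y = [[-2, 5]]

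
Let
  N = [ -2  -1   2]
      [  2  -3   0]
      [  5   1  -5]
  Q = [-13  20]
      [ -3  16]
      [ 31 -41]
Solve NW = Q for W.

W = [[0, -1], [1, -6], [-6, 6]]

Since N multiplies W on the left, W = N⁻¹Q.
N has determinant -6; N⁻¹ = [[-5/2, 1/2, -1], [-5/3, 0, -2/3], [-17/6, 1/2, -4/3]].
W = N⁻¹Q = [[-5/2, 1/2, -1], [-5/3, 0, -2/3], [-17/6, 1/2, -4/3]] · [[-13, 20], [-3, 16], [31, -41]] = [[0, -1], [1, -6], [-6, 6]].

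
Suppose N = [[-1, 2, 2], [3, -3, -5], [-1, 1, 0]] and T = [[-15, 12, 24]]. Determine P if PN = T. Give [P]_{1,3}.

0

Since N sits to the right of P, P = TN⁻¹.
N has determinant 5; N⁻¹ = [[1, 2/5, -4/5], [1, 2/5, 1/5], [0, -1/5, -3/5]].
P = TN⁻¹ = [[-15, 12, 24]] · [[1, 2/5, -4/5], [1, 2/5, 1/5], [0, -1/5, -3/5]] = [[-3, -6, 0]].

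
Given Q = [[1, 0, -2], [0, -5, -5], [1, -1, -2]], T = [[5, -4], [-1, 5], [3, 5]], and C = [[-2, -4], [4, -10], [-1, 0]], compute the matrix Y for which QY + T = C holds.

QY = C − T = [[-7, 0], [5, -15], [-4, -5]].
Q is on the left of Y, so left-multiply by Q⁻¹: Y = Q⁻¹(C − T).
det Q = -5, so Q⁻¹ = [[-1, -2/5, 2], [1, 0, -1], [-1, -1/5, 1]].
Y = Q⁻¹(C − T) = [[-3, -4], [-3, 5], [2, -2]].

Y = [[-3, -4], [-3, 5], [2, -2]]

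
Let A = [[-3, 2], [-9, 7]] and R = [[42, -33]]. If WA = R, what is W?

W = [[1, -5]]

Right-multiplying both sides by A⁻¹ gives W = RA⁻¹.
det A = -3; the adjugate gives A⁻¹ = [[-7/3, 2/3], [-3, 1]].
W = RA⁻¹ = [[42, -33]] · [[-7/3, 2/3], [-3, 1]] = [[1, -5]].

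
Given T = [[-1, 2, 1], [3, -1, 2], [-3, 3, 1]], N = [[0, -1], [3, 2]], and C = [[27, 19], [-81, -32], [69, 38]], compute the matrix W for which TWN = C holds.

W = [[-5, -5], [-1, 4], [-4, -4]]

W = T⁻¹CN⁻¹ (apply T⁻¹ on the left and N⁻¹ on the right).
det T = -5; the adjugate gives T⁻¹ = [[7/5, -1/5, -1], [9/5, -2/5, -1], [-6/5, 3/5, 1]].
det N = 3, so N⁻¹ = [[2/3, 1/3], [-1, 0]].
T⁻¹C = [[-15, -5], [12, 9], [-12, -4]].
W = (T⁻¹C)N⁻¹ = [[-5, -5], [-1, 4], [-4, -4]].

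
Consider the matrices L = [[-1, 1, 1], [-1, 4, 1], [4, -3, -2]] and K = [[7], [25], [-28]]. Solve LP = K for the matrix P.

P = [[-4], [6], [-3]]

L is on the left of P, so left-multiply by L⁻¹: P = L⁻¹K.
det L = -6; the adjugate gives L⁻¹ = [[5/6, 1/6, 1/2], [-1/3, 1/3, 0], [13/6, -1/6, 1/2]].
P = L⁻¹K = [[5/6, 1/6, 1/2], [-1/3, 1/3, 0], [13/6, -1/6, 1/2]] · [[7], [25], [-28]] = [[-4], [6], [-3]].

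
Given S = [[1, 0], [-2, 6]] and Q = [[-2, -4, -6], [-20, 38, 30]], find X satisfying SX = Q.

X = [[-2, -4, -6], [-4, 5, 3]]

Since S multiplies X on the left, X = S⁻¹Q.
det S = 6; the adjugate gives S⁻¹ = [[1, 0], [1/3, 1/6]].
X = S⁻¹Q = [[1, 0], [1/3, 1/6]] · [[-2, -4, -6], [-20, 38, 30]] = [[-2, -4, -6], [-4, 5, 3]].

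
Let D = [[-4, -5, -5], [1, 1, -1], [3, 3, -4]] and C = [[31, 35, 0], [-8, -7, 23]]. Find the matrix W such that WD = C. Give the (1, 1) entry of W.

D is on the right of W, so right-multiply by D⁻¹: W = CD⁻¹.
det D = -1; the adjugate gives D⁻¹ = [[1, 35, -10], [-1, -31, 9], [0, 3, -1]].
W = CD⁻¹ = [[31, 35, 0], [-8, -7, 23]] · [[1, 35, -10], [-1, -31, 9], [0, 3, -1]] = [[-4, 0, 5], [-1, 6, -6]].

-4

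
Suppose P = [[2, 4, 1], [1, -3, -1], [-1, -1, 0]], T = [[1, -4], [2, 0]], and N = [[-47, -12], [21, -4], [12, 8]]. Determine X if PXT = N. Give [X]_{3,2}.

Left-multiply by P⁻¹ and right-multiply by T⁻¹: X = P⁻¹NT⁻¹.
det P = -2; the adjugate gives P⁻¹ = [[1/2, 1/2, 1/2], [-1/2, -1/2, -3/2], [2, 1, 5]].
det T = 8; the adjugate gives T⁻¹ = [[0, 1/2], [-1/4, 1/8]].
P⁻¹N = [[-7, -4], [-5, -4], [-13, 12]].
X = (P⁻¹N)T⁻¹ = [[1, -4], [1, -3], [-3, -5]].

-5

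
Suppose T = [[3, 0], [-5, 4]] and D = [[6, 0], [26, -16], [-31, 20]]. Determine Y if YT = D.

Since T sits to the right of Y, Y = DT⁻¹.
det T = 12; the adjugate gives T⁻¹ = [[1/3, 0], [5/12, 1/4]].
Y = DT⁻¹ = [[6, 0], [26, -16], [-31, 20]] · [[1/3, 0], [5/12, 1/4]] = [[2, 0], [2, -4], [-2, 5]].

Y = [[2, 0], [2, -4], [-2, 5]]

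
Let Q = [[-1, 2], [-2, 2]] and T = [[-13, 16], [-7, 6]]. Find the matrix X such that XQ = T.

Right-multiplying both sides by Q⁻¹ gives X = TQ⁻¹.
Q has determinant 2; Q⁻¹ = [[1, -1], [1, -1/2]].
X = TQ⁻¹ = [[-13, 16], [-7, 6]] · [[1, -1], [1, -1/2]] = [[3, 5], [-1, 4]].

X = [[3, 5], [-1, 4]]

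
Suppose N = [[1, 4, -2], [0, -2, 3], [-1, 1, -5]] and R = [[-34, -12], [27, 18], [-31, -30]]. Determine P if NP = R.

Left-multiplying both sides by N⁻¹ gives P = N⁻¹R.
det N = -1; the adjugate gives N⁻¹ = [[-7, -18, -8], [3, 7, 3], [2, 5, 2]].
P = N⁻¹R = [[-7, -18, -8], [3, 7, 3], [2, 5, 2]] · [[-34, -12], [27, 18], [-31, -30]] = [[0, 0], [-6, 0], [5, 6]].

P = [[0, 0], [-6, 0], [5, 6]]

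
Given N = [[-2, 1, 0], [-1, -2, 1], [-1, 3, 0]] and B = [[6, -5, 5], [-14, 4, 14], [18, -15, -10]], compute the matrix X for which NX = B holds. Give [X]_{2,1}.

6

Since N multiplies X on the left, X = N⁻¹B.
det N = 5, so N⁻¹ = [[-3/5, 0, 1/5], [-1/5, 0, 2/5], [-1, 1, 1]].
X = N⁻¹B = [[-3/5, 0, 1/5], [-1/5, 0, 2/5], [-1, 1, 1]] · [[6, -5, 5], [-14, 4, 14], [18, -15, -10]] = [[0, 0, -5], [6, -5, -5], [-2, -6, -1]].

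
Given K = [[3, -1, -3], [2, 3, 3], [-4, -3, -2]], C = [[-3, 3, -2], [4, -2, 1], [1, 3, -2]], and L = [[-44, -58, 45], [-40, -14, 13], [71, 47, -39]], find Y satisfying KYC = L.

Isolating Y: multiply by K⁻¹ from the left and C⁻¹ from the right, so Y = K⁻¹LC⁻¹.
K has determinant -1; K⁻¹ = [[-3, -7, -6], [8, 18, 15], [-6, -13, -11]].
det C = -4; the adjugate gives C⁻¹ = [[-1/4, 0, 1/4], [-9/4, -2, 5/4], [-7/2, -3, 3/2]].
K⁻¹L = [[-14, -10, 8], [-7, -11, 9], [3, 13, -10]].
Y = (K⁻¹L)C⁻¹ = [[-2, -4, -4], [-5, -5, -2], [5, 4, 2]].

Y = [[-2, -4, -4], [-5, -5, -2], [5, 4, 2]]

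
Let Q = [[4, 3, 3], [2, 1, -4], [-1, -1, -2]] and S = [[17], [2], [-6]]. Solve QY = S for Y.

Q is on the left of Y, so left-multiply by Q⁻¹: Y = Q⁻¹S.
Q has determinant -3; Q⁻¹ = [[2, -1, 5], [-8/3, 5/3, -22/3], [1/3, -1/3, 2/3]].
Y = Q⁻¹S = [[2, -1, 5], [-8/3, 5/3, -22/3], [1/3, -1/3, 2/3]] · [[17], [2], [-6]] = [[2], [2], [1]].

Y = [[2], [2], [1]]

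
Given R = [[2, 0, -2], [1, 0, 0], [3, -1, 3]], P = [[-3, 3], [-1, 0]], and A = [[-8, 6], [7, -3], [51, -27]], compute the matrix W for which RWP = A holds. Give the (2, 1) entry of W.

0

W = R⁻¹AP⁻¹ (apply R⁻¹ on the left and P⁻¹ on the right).
R has determinant 2; R⁻¹ = [[0, 1, 0], [-3/2, 6, -1], [-1/2, 1, 0]].
det P = 3, so P⁻¹ = [[0, -1], [1/3, -1]].
R⁻¹A = [[7, -3], [3, 0], [11, -6]].
W = (R⁻¹A)P⁻¹ = [[-1, -4], [0, -3], [-2, -5]].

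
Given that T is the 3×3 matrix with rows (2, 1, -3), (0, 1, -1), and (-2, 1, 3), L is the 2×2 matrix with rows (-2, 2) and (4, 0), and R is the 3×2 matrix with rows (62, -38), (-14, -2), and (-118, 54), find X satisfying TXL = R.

Left-multiply by T⁻¹ and right-multiply by L⁻¹: X = T⁻¹RL⁻¹.
det T = 4; the adjugate gives T⁻¹ = [[1, -3/2, 1/2], [1/2, 0, 1/2], [1/2, -1, 1/2]].
L has determinant -8; L⁻¹ = [[0, 1/4], [1/2, 1/4]].
T⁻¹R = [[24, -8], [-28, 8], [-14, 10]].
X = (T⁻¹R)L⁻¹ = [[-4, 4], [4, -5], [5, -1]].

X = [[-4, 4], [4, -5], [5, -1]]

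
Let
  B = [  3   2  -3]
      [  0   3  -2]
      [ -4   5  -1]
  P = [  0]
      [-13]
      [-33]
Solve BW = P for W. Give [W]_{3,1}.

2

B is on the left of W, so left-multiply by B⁻¹: W = B⁻¹P.
B has determinant 1; B⁻¹ = [[7, -13, 5], [8, -15, 6], [12, -23, 9]].
W = B⁻¹P = [[7, -13, 5], [8, -15, 6], [12, -23, 9]] · [[0], [-13], [-33]] = [[4], [-3], [2]].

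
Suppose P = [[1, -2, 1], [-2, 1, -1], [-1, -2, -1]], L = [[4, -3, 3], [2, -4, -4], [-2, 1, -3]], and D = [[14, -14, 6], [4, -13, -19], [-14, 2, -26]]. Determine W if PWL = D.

W = [[0, -5, 4], [3, -2, 4], [4, 4, -4]]

Isolating W: multiply by P⁻¹ from the left and L⁻¹ from the right, so W = P⁻¹DL⁻¹.
P has determinant 4; P⁻¹ = [[-3/4, -1, 1/4], [-1/4, 0, -1/4], [5/4, 1, -3/4]].
L has determinant 4; L⁻¹ = [[4, -3/2, 6], [7/2, -3/2, 11/2], [-3/2, 1/2, -5/2]].
P⁻¹D = [[-18, 24, 8], [0, 3, 5], [32, -32, 8]].
W = (P⁻¹D)L⁻¹ = [[0, -5, 4], [3, -2, 4], [4, 4, -4]].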